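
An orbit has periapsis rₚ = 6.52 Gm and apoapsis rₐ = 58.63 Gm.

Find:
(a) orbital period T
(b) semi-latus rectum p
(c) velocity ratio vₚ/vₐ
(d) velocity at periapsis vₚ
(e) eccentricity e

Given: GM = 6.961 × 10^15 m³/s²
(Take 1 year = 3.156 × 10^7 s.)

Convert to SI: rₚ = 6.52 Gm = 6.52e+09 m; rₐ = 58.63 Gm = 5.863e+10 m.
(a) With a = (rₚ + rₐ)/2 = 3.2575e+10 m, T = 2π √(a³/GM) = 2π √((3.2575e+10)³/6.961e+15) s ≈ 4.428e+08 s
(b) From a = (rₚ + rₐ)/2 = 3.2575e+10 m and e = (rₐ − rₚ)/(rₐ + rₚ) = 0.799847, p = a(1 − e²) = 3.2575e+10 · (1 − (0.799847)²) ≈ 1.173e+10 m
(c) Conservation of angular momentum (rₚvₚ = rₐvₐ) gives vₚ/vₐ = rₐ/rₚ = 5.863e+10/6.52e+09 ≈ 8.992
(d) With a = (rₚ + rₐ)/2 = 3.2575e+10 m, vₚ = √(GM (2/rₚ − 1/a)) = √(6.961e+15 · (2/6.52e+09 − 1/3.2575e+10)) m/s ≈ 1386 m/s
(e) e = (rₐ − rₚ)/(rₐ + rₚ) = (5.863e+10 − 6.52e+09)/(5.863e+10 + 6.52e+09) ≈ 0.7998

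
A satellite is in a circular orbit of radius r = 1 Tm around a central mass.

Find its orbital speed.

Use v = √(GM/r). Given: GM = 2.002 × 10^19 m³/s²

Convert to SI: r = 1 Tm = 1e+12 m.
For a circular orbit, gravity supplies the centripetal force, so v = √(GM / r).
v = √(2.002e+19 / 1e+12) m/s ≈ 4474 m/s = 4.474 km/s.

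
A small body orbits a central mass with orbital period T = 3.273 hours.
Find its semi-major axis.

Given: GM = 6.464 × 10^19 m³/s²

Convert to SI: T = 3.273 hours = 11782.8 s.
Invert Kepler's third law: a = (GM · T² / (4π²))^(1/3).
Substituting T = 11782.8 s and GM = 6.464e+19 m³/s²:
a = (6.464e+19 · (11782.8)² / (4π²))^(1/3) m
a ≈ 6.103e+08 m = 610.3 Mm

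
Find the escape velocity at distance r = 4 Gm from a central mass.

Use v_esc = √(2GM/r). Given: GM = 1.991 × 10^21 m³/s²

Convert to SI: r = 4 Gm = 4e+09 m.
Escape velocity comes from setting total energy to zero: ½v² − GM/r = 0 ⇒ v_esc = √(2GM / r).
v_esc = √(2 · 1.991e+21 / 4e+09) m/s ≈ 9.977e+05 m/s = 997.7 km/s.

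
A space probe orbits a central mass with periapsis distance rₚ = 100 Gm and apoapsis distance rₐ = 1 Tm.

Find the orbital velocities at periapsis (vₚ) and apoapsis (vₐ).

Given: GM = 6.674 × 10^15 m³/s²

Convert to SI: rₚ = 100 Gm = 1e+11 m; rₐ = 1 Tm = 1e+12 m.
Use the vis-viva equation v² = GM(2/r − 1/a) with a = (rₚ + rₐ)/2 = (1e+11 + 1e+12)/2 = 5.5e+11 m.
vₚ = √(GM · (2/rₚ − 1/a)) = √(6.674e+15 · (2/1e+11 − 1/5.5e+11)) m/s ≈ 348.3 m/s = 348.3 m/s.
vₐ = √(GM · (2/rₐ − 1/a)) = √(6.674e+15 · (2/1e+12 − 1/5.5e+11)) m/s ≈ 34.83 m/s = 34.83 m/s.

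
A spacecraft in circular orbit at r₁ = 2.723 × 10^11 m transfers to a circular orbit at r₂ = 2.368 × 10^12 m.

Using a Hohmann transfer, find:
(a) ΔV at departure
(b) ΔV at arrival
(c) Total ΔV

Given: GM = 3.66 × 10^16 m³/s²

Transfer semi-major axis: a_t = (r₁ + r₂)/2 = (2.723e+11 + 2.368e+12)/2 = 1.32015e+12 m.
Circular speeds: v₁ = √(GM/r₁) = 366.62 m/s, v₂ = √(GM/r₂) = 124.322 m/s.
Transfer speeds (vis-viva v² = GM(2/r − 1/a_t)): v₁ᵗ = 491.016 m/s, v₂ᵗ = 56.4627 m/s.
(a) ΔV₁ = |v₁ᵗ − v₁| ≈ 124.4 m/s = 124.4 m/s.
(b) ΔV₂ = |v₂ − v₂ᵗ| ≈ 67.86 m/s = 67.86 m/s.
(c) ΔV_total = ΔV₁ + ΔV₂ ≈ 192.3 m/s = 192.3 m/s.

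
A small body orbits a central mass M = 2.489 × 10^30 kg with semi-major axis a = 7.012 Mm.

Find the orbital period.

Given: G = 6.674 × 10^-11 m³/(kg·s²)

Convert to SI: a = 7.012 Mm = 7.012e+06 m.
GM = G · M = 6.674e-11 · 2.489e+30 = 1.66116e+20 m³/s².
Kepler's third law: T = 2π √(a³ / GM).
Substituting a = 7.012e+06 m and GM = 1.66116e+20 m³/s²:
T = 2π √((7.012e+06)³ / 1.66116e+20) s
T ≈ 9.052 s = 9.052 seconds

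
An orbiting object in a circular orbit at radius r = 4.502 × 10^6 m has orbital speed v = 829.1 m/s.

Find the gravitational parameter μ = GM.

For a circular orbit v² = GM/r, so GM = v² · r.
GM = (829.1)² · 4.502e+06 m³/s² ≈ 3.095e+12 m³/s² = 3.095 × 10^12 m³/s².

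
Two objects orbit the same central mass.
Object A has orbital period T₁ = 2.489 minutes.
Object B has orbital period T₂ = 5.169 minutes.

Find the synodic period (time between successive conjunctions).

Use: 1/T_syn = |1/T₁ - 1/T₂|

Convert to SI: T₁ = 2.489 minutes = 149.34 s; T₂ = 5.169 minutes = 310.14 s.
T_syn = |T₁ · T₂ / (T₁ − T₂)|.
T_syn = |149.34 · 310.14 / (149.34 − 310.14)| s ≈ 288 s = 4.801 minutes.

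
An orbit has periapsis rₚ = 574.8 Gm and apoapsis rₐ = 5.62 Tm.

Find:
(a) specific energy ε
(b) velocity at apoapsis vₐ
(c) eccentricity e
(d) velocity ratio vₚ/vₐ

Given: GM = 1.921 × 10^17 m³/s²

Convert to SI: rₚ = 574.8 Gm = 5.748e+11 m; rₐ = 5.62 Tm = 5.62e+12 m.
(a) With a = (rₚ + rₐ)/2 = 3.0974e+12 m, ε = −GM/(2a) = −1.921e+17/(2 · 3.0974e+12) J/kg ≈ -3.101e+04 J/kg
(b) With a = (rₚ + rₐ)/2 = 3.0974e+12 m, vₐ = √(GM (2/rₐ − 1/a)) = √(1.921e+17 · (2/5.62e+12 − 1/3.0974e+12)) m/s ≈ 79.64 m/s
(c) e = (rₐ − rₚ)/(rₐ + rₚ) = (5.62e+12 − 5.748e+11)/(5.62e+12 + 5.748e+11) ≈ 0.8144
(d) Conservation of angular momentum (rₚvₚ = rₐvₐ) gives vₚ/vₐ = rₐ/rₚ = 5.62e+12/5.748e+11 ≈ 9.777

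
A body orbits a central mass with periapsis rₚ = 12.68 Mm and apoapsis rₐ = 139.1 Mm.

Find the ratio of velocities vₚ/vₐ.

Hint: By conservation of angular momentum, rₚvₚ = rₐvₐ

Convert to SI: rₚ = 12.68 Mm = 1.268e+07 m; rₐ = 139.1 Mm = 1.391e+08 m.
Conservation of angular momentum gives rₚvₚ = rₐvₐ, so vₚ/vₐ = rₐ/rₚ.
vₚ/vₐ = 1.391e+08 / 1.268e+07 ≈ 10.97.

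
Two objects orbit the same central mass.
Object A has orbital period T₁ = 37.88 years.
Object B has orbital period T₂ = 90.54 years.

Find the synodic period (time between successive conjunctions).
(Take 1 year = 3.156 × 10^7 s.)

Convert to SI: T₁ = 37.88 years = 1.19549e+09 s; T₂ = 90.54 years = 2.85744e+09 s.
T_syn = |T₁ · T₂ / (T₁ − T₂)|.
T_syn = |1.19549e+09 · 2.85744e+09 / (1.19549e+09 − 2.85744e+09)| s ≈ 2.055e+09 s = 65.13 years.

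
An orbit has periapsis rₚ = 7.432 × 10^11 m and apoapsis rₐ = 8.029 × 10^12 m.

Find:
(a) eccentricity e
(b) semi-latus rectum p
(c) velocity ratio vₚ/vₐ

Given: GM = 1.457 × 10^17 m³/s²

(a) e = (rₐ − rₚ)/(rₐ + rₚ) = (8.029e+12 − 7.432e+11)/(8.029e+12 + 7.432e+11) ≈ 0.8306
(b) From a = (rₚ + rₐ)/2 = 4.3861e+12 m and e = (rₐ − rₚ)/(rₐ + rₚ) = 0.830556, p = a(1 − e²) = 4.3861e+12 · (1 − (0.830556)²) ≈ 1.36e+12 m
(c) Conservation of angular momentum (rₚvₚ = rₐvₐ) gives vₚ/vₐ = rₐ/rₚ = 8.029e+12/7.432e+11 ≈ 10.8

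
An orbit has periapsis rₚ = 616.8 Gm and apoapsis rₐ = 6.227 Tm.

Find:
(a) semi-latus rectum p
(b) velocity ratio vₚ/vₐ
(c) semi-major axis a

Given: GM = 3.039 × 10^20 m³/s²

Convert to SI: rₚ = 616.8 Gm = 6.168e+11 m; rₐ = 6.227 Tm = 6.227e+12 m.
(a) From a = (rₚ + rₐ)/2 = 3.4219e+12 m and e = (rₐ − rₚ)/(rₐ + rₚ) = 0.819749, p = a(1 − e²) = 3.4219e+12 · (1 − (0.819749)²) ≈ 1.122e+12 m
(b) Conservation of angular momentum (rₚvₚ = rₐvₐ) gives vₚ/vₐ = rₐ/rₚ = 6.227e+12/6.168e+11 ≈ 10.1
(c) a = (rₚ + rₐ)/2 = (6.168e+11 + 6.227e+12)/2 ≈ 3.422e+12 m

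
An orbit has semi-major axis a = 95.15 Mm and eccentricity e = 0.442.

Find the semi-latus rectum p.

Convert to SI: a = 95.15 Mm = 9.515e+07 m.
p = a (1 − e²).
p = 9.515e+07 · (1 − (0.442)²) = 9.515e+07 · 0.804636 ≈ 7.656e+07 m = 76.56 Mm.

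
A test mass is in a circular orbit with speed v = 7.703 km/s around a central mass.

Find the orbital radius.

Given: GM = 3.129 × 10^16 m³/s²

Convert to SI: v = 7.703 km/s = 7703 m/s.
For a circular orbit, v² = GM / r, so r = GM / v².
r = 3.129e+16 / (7703)² m ≈ 5.273e+08 m = 527.3 Mm.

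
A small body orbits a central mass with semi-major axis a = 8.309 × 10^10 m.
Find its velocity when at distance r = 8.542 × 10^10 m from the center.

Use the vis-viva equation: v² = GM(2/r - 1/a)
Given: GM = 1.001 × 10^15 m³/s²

Vis-viva: v = √(GM · (2/r − 1/a)).
2/r − 1/a = 2/8.542e+10 − 1/8.309e+10 = 1.13786e-11 m⁻¹.
v = √(1.001e+15 · 1.13786e-11) m/s ≈ 106.7 m/s = 106.7 m/s.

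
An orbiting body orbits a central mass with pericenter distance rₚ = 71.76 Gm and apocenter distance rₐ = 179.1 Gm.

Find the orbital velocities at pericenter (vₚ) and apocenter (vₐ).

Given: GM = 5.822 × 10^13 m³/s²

Convert to SI: rₚ = 71.76 Gm = 7.176e+10 m; rₐ = 179.1 Gm = 1.791e+11 m.
Use the vis-viva equation v² = GM(2/r − 1/a) with a = (rₚ + rₐ)/2 = (7.176e+10 + 1.791e+11)/2 = 1.2543e+11 m.
vₚ = √(GM · (2/rₚ − 1/a)) = √(5.822e+13 · (2/7.176e+10 − 1/1.2543e+11)) m/s ≈ 34.04 m/s = 34.04 m/s.
vₐ = √(GM · (2/rₐ − 1/a)) = √(5.822e+13 · (2/1.791e+11 − 1/1.2543e+11)) m/s ≈ 13.64 m/s = 13.64 m/s.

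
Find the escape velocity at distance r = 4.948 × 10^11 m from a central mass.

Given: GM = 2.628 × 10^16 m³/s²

Escape velocity comes from setting total energy to zero: ½v² − GM/r = 0 ⇒ v_esc = √(2GM / r).
v_esc = √(2 · 2.628e+16 / 4.948e+11) m/s ≈ 325.9 m/s = 325.9 m/s.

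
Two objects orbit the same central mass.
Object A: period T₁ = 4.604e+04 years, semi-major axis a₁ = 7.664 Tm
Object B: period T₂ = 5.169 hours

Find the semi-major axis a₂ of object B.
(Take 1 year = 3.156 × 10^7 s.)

Convert to SI: T₁ = 4.604e+04 years = 1.45302e+12 s; a₁ = 7.664 Tm = 7.664e+12 m; T₂ = 5.169 hours = 18608.4 s.
Kepler's third law: (T₁/T₂)² = (a₁/a₂)³ ⇒ a₂ = a₁ · (T₂/T₁)^(2/3).
T₂/T₁ = 18608.4 / 1.45302e+12 = 1.28067e-08.
a₂ = 7.664e+12 · (1.28067e-08)^(2/3) m ≈ 4.195e+07 m = 41.95 Mm.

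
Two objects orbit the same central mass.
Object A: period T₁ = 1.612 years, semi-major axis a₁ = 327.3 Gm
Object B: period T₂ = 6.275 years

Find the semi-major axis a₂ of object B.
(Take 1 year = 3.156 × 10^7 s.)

Convert to SI: T₁ = 1.612 years = 5.08747e+07 s; a₁ = 327.3 Gm = 3.273e+11 m; T₂ = 6.275 years = 1.98039e+08 s.
Kepler's third law: (T₁/T₂)² = (a₁/a₂)³ ⇒ a₂ = a₁ · (T₂/T₁)^(2/3).
T₂/T₁ = 1.98039e+08 / 5.08747e+07 = 3.89268.
a₂ = 3.273e+11 · (3.89268)^(2/3) m ≈ 8.099e+11 m = 809.9 Gm.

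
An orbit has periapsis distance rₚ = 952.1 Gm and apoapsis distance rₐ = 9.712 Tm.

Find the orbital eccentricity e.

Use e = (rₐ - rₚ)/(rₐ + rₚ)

Convert to SI: rₚ = 952.1 Gm = 9.521e+11 m; rₐ = 9.712 Tm = 9.712e+12 m.
e = (rₐ − rₚ) / (rₐ + rₚ).
e = (9.712e+12 − 9.521e+11) / (9.712e+12 + 9.521e+11) = 8.7599e+12 / 1.06641e+13 ≈ 0.8214.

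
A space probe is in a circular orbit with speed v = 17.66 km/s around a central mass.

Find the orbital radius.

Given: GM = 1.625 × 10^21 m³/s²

Convert to SI: v = 17.66 km/s = 17660 m/s.
For a circular orbit, v² = GM / r, so r = GM / v².
r = 1.625e+21 / (17660)² m ≈ 5.21e+12 m = 5.21 × 10^12 m.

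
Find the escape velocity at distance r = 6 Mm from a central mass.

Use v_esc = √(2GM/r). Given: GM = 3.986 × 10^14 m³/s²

Convert to SI: r = 6 Mm = 6e+06 m.
Escape velocity comes from setting total energy to zero: ½v² − GM/r = 0 ⇒ v_esc = √(2GM / r).
v_esc = √(2 · 3.986e+14 / 6e+06) m/s ≈ 1.153e+04 m/s = 11.53 km/s.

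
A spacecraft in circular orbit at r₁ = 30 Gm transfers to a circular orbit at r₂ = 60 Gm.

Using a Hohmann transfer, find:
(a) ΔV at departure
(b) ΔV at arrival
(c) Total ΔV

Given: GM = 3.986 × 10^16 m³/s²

Convert to SI: r₁ = 30 Gm = 3e+10 m; r₂ = 60 Gm = 6e+10 m.
Transfer semi-major axis: a_t = (r₁ + r₂)/2 = (3e+10 + 6e+10)/2 = 4.5e+10 m.
Circular speeds: v₁ = √(GM/r₁) = 1152.68 m/s, v₂ = √(GM/r₂) = 815.066 m/s.
Transfer speeds (vis-viva v² = GM(2/r − 1/a_t)): v₁ᵗ = 1331 m/s, v₂ᵗ = 665.499 m/s.
(a) ΔV₁ = |v₁ᵗ − v₁| ≈ 178.3 m/s = 178.3 m/s.
(b) ΔV₂ = |v₂ − v₂ᵗ| ≈ 149.6 m/s = 149.6 m/s.
(c) ΔV_total = ΔV₁ + ΔV₂ ≈ 327.9 m/s = 327.9 m/s.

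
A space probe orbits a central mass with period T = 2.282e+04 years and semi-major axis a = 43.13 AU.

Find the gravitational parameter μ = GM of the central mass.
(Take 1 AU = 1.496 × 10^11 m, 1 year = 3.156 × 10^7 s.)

Convert to SI: T = 2.282e+04 years = 7.20199e+11 s; a = 43.13 AU = 6.45225e+12 m.
GM = 4π² · a³ / T².
GM = 4π² · (6.45225e+12)³ / (7.20199e+11)² m³/s² ≈ 2.045e+16 m³/s² = 2.045 × 10^16 m³/s².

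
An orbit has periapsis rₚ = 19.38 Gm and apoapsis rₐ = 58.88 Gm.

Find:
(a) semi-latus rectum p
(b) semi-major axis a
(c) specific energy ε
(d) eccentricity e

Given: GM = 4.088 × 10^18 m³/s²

Convert to SI: rₚ = 19.38 Gm = 1.938e+10 m; rₐ = 58.88 Gm = 5.888e+10 m.
(a) From a = (rₚ + rₐ)/2 = 3.913e+10 m and e = (rₐ − rₚ)/(rₐ + rₚ) = 0.504728, p = a(1 − e²) = 3.913e+10 · (1 − (0.504728)²) ≈ 2.916e+10 m
(b) a = (rₚ + rₐ)/2 = (1.938e+10 + 5.888e+10)/2 ≈ 3.913e+10 m
(c) With a = (rₚ + rₐ)/2 = 3.913e+10 m, ε = −GM/(2a) = −4.088e+18/(2 · 3.913e+10) J/kg ≈ -5.224e+07 J/kg
(d) e = (rₐ − rₚ)/(rₐ + rₚ) = (5.888e+10 − 1.938e+10)/(5.888e+10 + 1.938e+10) ≈ 0.5047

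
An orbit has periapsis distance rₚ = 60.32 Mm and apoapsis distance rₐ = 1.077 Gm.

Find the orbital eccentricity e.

Convert to SI: rₚ = 60.32 Mm = 6.032e+07 m; rₐ = 1.077 Gm = 1.077e+09 m.
e = (rₐ − rₚ) / (rₐ + rₚ).
e = (1.077e+09 − 6.032e+07) / (1.077e+09 + 6.032e+07) = 1.01668e+09 / 1.13732e+09 ≈ 0.8939.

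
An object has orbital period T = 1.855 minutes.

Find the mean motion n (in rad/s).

Convert to SI: T = 1.855 minutes = 111.3 s.
n = 2π / T.
n = 2π / 111.3 s ≈ 0.05645 rad/s.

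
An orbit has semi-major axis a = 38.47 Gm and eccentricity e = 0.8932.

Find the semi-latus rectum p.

Convert to SI: a = 38.47 Gm = 3.847e+10 m.
p = a (1 − e²).
p = 3.847e+10 · (1 − (0.8932)²) = 3.847e+10 · 0.202194 ≈ 7.778e+09 m = 7.778 Gm.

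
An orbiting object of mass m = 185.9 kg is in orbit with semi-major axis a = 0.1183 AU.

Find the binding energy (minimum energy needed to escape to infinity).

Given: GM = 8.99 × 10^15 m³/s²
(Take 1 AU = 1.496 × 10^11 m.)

Convert to SI: a = 0.1183 AU = 1.76977e+10 m.
Total orbital energy is E = −GMm/(2a); binding energy is E_bind = −E = GMm/(2a).
E_bind = 8.99e+15 · 185.9 / (2 · 1.76977e+10) J ≈ 4.722e+07 J = 47.22 MJ.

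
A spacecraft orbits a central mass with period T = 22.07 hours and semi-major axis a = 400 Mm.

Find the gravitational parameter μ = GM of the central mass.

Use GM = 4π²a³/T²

Convert to SI: T = 22.07 hours = 79452 s; a = 400 Mm = 4e+08 m.
GM = 4π² · a³ / T².
GM = 4π² · (4e+08)³ / (79452)² m³/s² ≈ 4.002e+17 m³/s² = 4.002 × 10^17 m³/s².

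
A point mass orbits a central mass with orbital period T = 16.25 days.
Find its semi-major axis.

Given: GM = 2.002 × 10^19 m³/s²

Convert to SI: T = 16.25 days = 1.404e+06 s.
Invert Kepler's third law: a = (GM · T² / (4π²))^(1/3).
Substituting T = 1.404e+06 s and GM = 2.002e+19 m³/s²:
a = (2.002e+19 · (1.404e+06)² / (4π²))^(1/3) m
a ≈ 9.999e+09 m = 9.999 Gm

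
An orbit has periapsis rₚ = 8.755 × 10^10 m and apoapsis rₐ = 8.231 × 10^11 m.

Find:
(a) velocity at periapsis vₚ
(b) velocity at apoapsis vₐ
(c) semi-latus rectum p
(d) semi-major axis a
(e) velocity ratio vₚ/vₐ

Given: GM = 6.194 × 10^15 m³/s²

(a) With a = (rₚ + rₐ)/2 = 4.55325e+11 m, vₚ = √(GM (2/rₚ − 1/a)) = √(6.194e+15 · (2/8.755e+10 − 1/4.55325e+11)) m/s ≈ 357.6 m/s
(b) With a = (rₚ + rₐ)/2 = 4.55325e+11 m, vₐ = √(GM (2/rₐ − 1/a)) = √(6.194e+15 · (2/8.231e+11 − 1/4.55325e+11)) m/s ≈ 38.04 m/s
(c) From a = (rₚ + rₐ)/2 = 4.55325e+11 m and e = (rₐ − rₚ)/(rₐ + rₚ) = 0.80772, p = a(1 − e²) = 4.55325e+11 · (1 − (0.80772)²) ≈ 1.583e+11 m
(d) a = (rₚ + rₐ)/2 = (8.755e+10 + 8.231e+11)/2 ≈ 4.553e+11 m
(e) Conservation of angular momentum (rₚvₚ = rₐvₐ) gives vₚ/vₐ = rₐ/rₚ = 8.231e+11/8.755e+10 ≈ 9.401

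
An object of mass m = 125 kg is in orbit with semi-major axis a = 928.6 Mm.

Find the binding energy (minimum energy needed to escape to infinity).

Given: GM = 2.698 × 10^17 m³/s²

Convert to SI: a = 928.6 Mm = 9.286e+08 m.
Total orbital energy is E = −GMm/(2a); binding energy is E_bind = −E = GMm/(2a).
E_bind = 2.698e+17 · 125 / (2 · 9.286e+08) J ≈ 1.816e+10 J = 18.16 GJ.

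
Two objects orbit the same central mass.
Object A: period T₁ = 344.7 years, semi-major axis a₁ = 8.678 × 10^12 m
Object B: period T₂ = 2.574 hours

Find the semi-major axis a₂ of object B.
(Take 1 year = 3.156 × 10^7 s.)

Convert to SI: T₁ = 344.7 years = 1.08787e+10 s; T₂ = 2.574 hours = 9266.4 s.
Kepler's third law: (T₁/T₂)² = (a₁/a₂)³ ⇒ a₂ = a₁ · (T₂/T₁)^(2/3).
T₂/T₁ = 9266.4 / 1.08787e+10 = 8.5179e-07.
a₂ = 8.678e+12 · (8.5179e-07)^(2/3) m ≈ 7.798e+08 m = 7.798 × 10^8 m.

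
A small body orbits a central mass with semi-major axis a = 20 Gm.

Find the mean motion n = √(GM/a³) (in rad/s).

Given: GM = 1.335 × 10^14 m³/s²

Convert to SI: a = 20 Gm = 2e+10 m.
n = √(GM / a³).
n = √(1.335e+14 / (2e+10)³) rad/s ≈ 4.085e-09 rad/s.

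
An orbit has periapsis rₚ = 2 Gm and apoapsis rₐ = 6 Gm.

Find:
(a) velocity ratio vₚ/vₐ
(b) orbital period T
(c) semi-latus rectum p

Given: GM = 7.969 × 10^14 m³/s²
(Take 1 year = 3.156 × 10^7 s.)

Convert to SI: rₚ = 2 Gm = 2e+09 m; rₐ = 6 Gm = 6e+09 m.
(a) Conservation of angular momentum (rₚvₚ = rₐvₐ) gives vₚ/vₐ = rₐ/rₚ = 6e+09/2e+09 ≈ 3
(b) With a = (rₚ + rₐ)/2 = 4e+09 m, T = 2π √(a³/GM) = 2π √((4e+09)³/7.969e+14) s ≈ 5.631e+07 s
(c) From a = (rₚ + rₐ)/2 = 4e+09 m and e = (rₐ − rₚ)/(rₐ + rₚ) = 0.5, p = a(1 − e²) = 4e+09 · (1 − (0.5)²) ≈ 3e+09 m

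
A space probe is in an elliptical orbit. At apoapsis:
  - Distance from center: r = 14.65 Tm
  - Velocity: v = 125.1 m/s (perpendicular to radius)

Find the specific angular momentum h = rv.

Convert to SI: r = 14.65 Tm = 1.465e+13 m.
With v perpendicular to r, h = r · v.
h = 1.465e+13 · 125.1 m²/s ≈ 1.833e+15 m²/s.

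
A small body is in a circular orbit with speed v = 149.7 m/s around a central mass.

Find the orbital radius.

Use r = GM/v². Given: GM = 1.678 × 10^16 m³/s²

For a circular orbit, v² = GM / r, so r = GM / v².
r = 1.678e+16 / (149.7)² m ≈ 7.488e+11 m = 748.8 Gm.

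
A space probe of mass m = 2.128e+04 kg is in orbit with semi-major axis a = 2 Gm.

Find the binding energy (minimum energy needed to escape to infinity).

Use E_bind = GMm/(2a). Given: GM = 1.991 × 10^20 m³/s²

Convert to SI: a = 2 Gm = 2e+09 m.
Total orbital energy is E = −GMm/(2a); binding energy is E_bind = −E = GMm/(2a).
E_bind = 1.991e+20 · 2.128e+04 / (2 · 2e+09) J ≈ 1.059e+15 J = 1.059 PJ.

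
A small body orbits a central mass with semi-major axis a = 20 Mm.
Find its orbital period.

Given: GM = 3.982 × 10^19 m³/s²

Convert to SI: a = 20 Mm = 2e+07 m.
Kepler's third law: T = 2π √(a³ / GM).
Substituting a = 2e+07 m and GM = 3.982e+19 m³/s²:
T = 2π √((2e+07)³ / 3.982e+19) s
T ≈ 89.06 s = 1.484 minutes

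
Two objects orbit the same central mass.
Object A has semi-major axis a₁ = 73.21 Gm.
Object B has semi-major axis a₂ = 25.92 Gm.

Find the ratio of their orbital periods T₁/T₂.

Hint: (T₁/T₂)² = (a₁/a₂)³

Convert to SI: a₁ = 73.21 Gm = 7.321e+10 m; a₂ = 25.92 Gm = 2.592e+10 m.
From Kepler's third law, (T₁/T₂)² = (a₁/a₂)³, so T₁/T₂ = (a₁/a₂)^(3/2).
a₁/a₂ = 7.321e+10 / 2.592e+10 = 2.82446.
T₁/T₂ = (2.82446)^(3/2) ≈ 4.747.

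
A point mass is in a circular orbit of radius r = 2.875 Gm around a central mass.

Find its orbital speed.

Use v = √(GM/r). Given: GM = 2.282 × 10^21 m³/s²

Convert to SI: r = 2.875 Gm = 2.875e+09 m.
For a circular orbit, gravity supplies the centripetal force, so v = √(GM / r).
v = √(2.282e+21 / 2.875e+09) m/s ≈ 8.909e+05 m/s = 890.9 km/s.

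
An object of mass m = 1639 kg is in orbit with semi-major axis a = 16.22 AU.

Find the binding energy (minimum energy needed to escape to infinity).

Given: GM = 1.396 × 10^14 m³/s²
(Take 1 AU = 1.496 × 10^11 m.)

Convert to SI: a = 16.22 AU = 2.42651e+12 m.
Total orbital energy is E = −GMm/(2a); binding energy is E_bind = −E = GMm/(2a).
E_bind = 1.396e+14 · 1639 / (2 · 2.42651e+12) J ≈ 4.715e+04 J = 47.15 kJ.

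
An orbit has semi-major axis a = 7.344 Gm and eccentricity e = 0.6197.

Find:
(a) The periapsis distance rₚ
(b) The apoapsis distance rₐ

Convert to SI: a = 7.344 Gm = 7.344e+09 m.
(a) rₚ = a(1 − e) = 7.344e+09 · (1 − 0.6197) = 7.344e+09 · 0.3803 ≈ 2.793e+09 m = 2.793 Gm.
(b) rₐ = a(1 + e) = 7.344e+09 · (1 + 0.6197) = 7.344e+09 · 1.6197 ≈ 1.19e+10 m = 11.9 Gm.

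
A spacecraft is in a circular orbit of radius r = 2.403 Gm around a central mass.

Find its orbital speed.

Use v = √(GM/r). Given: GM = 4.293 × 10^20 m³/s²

Convert to SI: r = 2.403 Gm = 2.403e+09 m.
For a circular orbit, gravity supplies the centripetal force, so v = √(GM / r).
v = √(4.293e+20 / 2.403e+09) m/s ≈ 4.227e+05 m/s = 422.7 km/s.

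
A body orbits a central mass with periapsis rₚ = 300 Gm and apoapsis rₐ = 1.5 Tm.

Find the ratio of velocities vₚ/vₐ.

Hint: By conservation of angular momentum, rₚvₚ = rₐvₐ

Convert to SI: rₚ = 300 Gm = 3e+11 m; rₐ = 1.5 Tm = 1.5e+12 m.
Conservation of angular momentum gives rₚvₚ = rₐvₐ, so vₚ/vₐ = rₐ/rₚ.
vₚ/vₐ = 1.5e+12 / 3e+11 ≈ 5.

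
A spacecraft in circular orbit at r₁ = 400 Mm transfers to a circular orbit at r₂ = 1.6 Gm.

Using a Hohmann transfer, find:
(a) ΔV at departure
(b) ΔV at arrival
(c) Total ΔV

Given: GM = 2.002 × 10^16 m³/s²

Convert to SI: r₁ = 400 Mm = 4e+08 m; r₂ = 1.6 Gm = 1.6e+09 m.
Transfer semi-major axis: a_t = (r₁ + r₂)/2 = (4e+08 + 1.6e+09)/2 = 1e+09 m.
Circular speeds: v₁ = √(GM/r₁) = 7074.6 m/s, v₂ = √(GM/r₂) = 3537.3 m/s.
Transfer speeds (vis-viva v² = GM(2/r − 1/a_t)): v₁ᵗ = 8948.74 m/s, v₂ᵗ = 2237.19 m/s.
(a) ΔV₁ = |v₁ᵗ − v₁| ≈ 1874 m/s = 1.874 km/s.
(b) ΔV₂ = |v₂ − v₂ᵗ| ≈ 1300 m/s = 1.3 km/s.
(c) ΔV_total = ΔV₁ + ΔV₂ ≈ 3174 m/s = 3.174 km/s.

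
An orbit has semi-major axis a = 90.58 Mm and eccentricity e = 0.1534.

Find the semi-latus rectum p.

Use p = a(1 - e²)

Convert to SI: a = 90.58 Mm = 9.058e+07 m.
p = a (1 − e²).
p = 9.058e+07 · (1 − (0.1534)²) = 9.058e+07 · 0.976468 ≈ 8.845e+07 m = 88.45 Mm.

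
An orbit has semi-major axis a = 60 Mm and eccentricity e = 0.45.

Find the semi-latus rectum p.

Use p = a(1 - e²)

Convert to SI: a = 60 Mm = 6e+07 m.
p = a (1 − e²).
p = 6e+07 · (1 − (0.45)²) = 6e+07 · 0.7975 ≈ 4.785e+07 m = 47.85 Mm.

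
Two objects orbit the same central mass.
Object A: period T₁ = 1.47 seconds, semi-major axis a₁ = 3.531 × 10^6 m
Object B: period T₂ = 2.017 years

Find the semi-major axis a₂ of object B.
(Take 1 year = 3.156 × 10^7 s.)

Convert to SI: T₂ = 2.017 years = 6.36565e+07 s.
Kepler's third law: (T₁/T₂)² = (a₁/a₂)³ ⇒ a₂ = a₁ · (T₂/T₁)^(2/3).
T₂/T₁ = 6.36565e+07 / 1.47 = 4.33038e+07.
a₂ = 3.531e+06 · (4.33038e+07)^(2/3) m ≈ 4.354e+11 m = 4.354 × 10^11 m.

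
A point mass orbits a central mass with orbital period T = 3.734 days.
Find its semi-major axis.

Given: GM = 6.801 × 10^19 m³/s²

Convert to SI: T = 3.734 days = 322618 s.
Invert Kepler's third law: a = (GM · T² / (4π²))^(1/3).
Substituting T = 322618 s and GM = 6.801e+19 m³/s²:
a = (6.801e+19 · (322618)² / (4π²))^(1/3) m
a ≈ 5.639e+09 m = 5.639 Gm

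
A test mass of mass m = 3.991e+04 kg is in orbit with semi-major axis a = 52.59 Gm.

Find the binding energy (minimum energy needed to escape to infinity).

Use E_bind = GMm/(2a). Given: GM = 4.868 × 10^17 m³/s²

Convert to SI: a = 52.59 Gm = 5.259e+10 m.
Total orbital energy is E = −GMm/(2a); binding energy is E_bind = −E = GMm/(2a).
E_bind = 4.868e+17 · 3.991e+04 / (2 · 5.259e+10) J ≈ 1.847e+11 J = 184.7 GJ.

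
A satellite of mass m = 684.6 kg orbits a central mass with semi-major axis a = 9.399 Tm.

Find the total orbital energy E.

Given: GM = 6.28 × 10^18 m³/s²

Convert to SI: a = 9.399 Tm = 9.399e+12 m.
E = −GMm / (2a).
E = −6.28e+18 · 684.6 / (2 · 9.399e+12) J ≈ -2.287e+08 J = -228.7 MJ.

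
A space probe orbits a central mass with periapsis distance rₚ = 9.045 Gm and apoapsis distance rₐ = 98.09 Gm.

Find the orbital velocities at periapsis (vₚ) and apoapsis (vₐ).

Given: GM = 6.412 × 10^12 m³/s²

Convert to SI: rₚ = 9.045 Gm = 9.045e+09 m; rₐ = 98.09 Gm = 9.809e+10 m.
Use the vis-viva equation v² = GM(2/r − 1/a) with a = (rₚ + rₐ)/2 = (9.045e+09 + 9.809e+10)/2 = 5.35675e+10 m.
vₚ = √(GM · (2/rₚ − 1/a)) = √(6.412e+12 · (2/9.045e+09 − 1/5.35675e+10)) m/s ≈ 36.03 m/s = 36.03 m/s.
vₐ = √(GM · (2/rₐ − 1/a)) = √(6.412e+12 · (2/9.809e+10 − 1/5.35675e+10)) m/s ≈ 3.322 m/s = 3.322 m/s.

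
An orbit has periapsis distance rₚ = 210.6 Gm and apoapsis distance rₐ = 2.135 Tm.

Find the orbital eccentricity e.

Convert to SI: rₚ = 210.6 Gm = 2.106e+11 m; rₐ = 2.135 Tm = 2.135e+12 m.
e = (rₐ − rₚ) / (rₐ + rₚ).
e = (2.135e+12 − 2.106e+11) / (2.135e+12 + 2.106e+11) = 1.9244e+12 / 2.3456e+12 ≈ 0.8204.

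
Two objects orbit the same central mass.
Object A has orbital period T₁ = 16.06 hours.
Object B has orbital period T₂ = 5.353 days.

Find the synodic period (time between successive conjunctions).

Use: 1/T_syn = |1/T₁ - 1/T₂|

Convert to SI: T₁ = 16.06 hours = 57816 s; T₂ = 5.353 days = 462499 s.
T_syn = |T₁ · T₂ / (T₁ − T₂)|.
T_syn = |57816 · 462499 / (57816 − 462499)| s ≈ 6.608e+04 s = 18.35 hours.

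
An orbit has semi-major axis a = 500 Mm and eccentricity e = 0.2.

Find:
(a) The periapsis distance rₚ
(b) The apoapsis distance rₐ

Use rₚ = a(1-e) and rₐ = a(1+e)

Convert to SI: a = 500 Mm = 5e+08 m.
(a) rₚ = a(1 − e) = 5e+08 · (1 − 0.2) = 5e+08 · 0.8 ≈ 4e+08 m = 400 Mm.
(b) rₐ = a(1 + e) = 5e+08 · (1 + 0.2) = 5e+08 · 1.2 ≈ 6e+08 m = 600 Mm.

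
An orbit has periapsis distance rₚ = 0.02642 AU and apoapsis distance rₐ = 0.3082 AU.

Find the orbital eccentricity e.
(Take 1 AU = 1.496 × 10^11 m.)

Convert to SI: rₚ = 0.02642 AU = 3.95243e+09 m; rₐ = 0.3082 AU = 4.61067e+10 m.
e = (rₐ − rₚ) / (rₐ + rₚ).
e = (4.61067e+10 − 3.95243e+09) / (4.61067e+10 + 3.95243e+09) = 4.21543e+10 / 5.00592e+10 ≈ 0.8421.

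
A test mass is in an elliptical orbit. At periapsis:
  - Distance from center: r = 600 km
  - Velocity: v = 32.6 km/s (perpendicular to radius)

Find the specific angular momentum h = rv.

Convert to SI: r = 600 km = 600000 m; v = 32.6 km/s = 32600 m/s.
With v perpendicular to r, h = r · v.
h = 600000 · 32600 m²/s ≈ 1.956e+10 m²/s.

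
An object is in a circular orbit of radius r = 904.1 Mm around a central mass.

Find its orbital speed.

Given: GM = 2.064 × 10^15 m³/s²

Convert to SI: r = 904.1 Mm = 9.041e+08 m.
For a circular orbit, gravity supplies the centripetal force, so v = √(GM / r).
v = √(2.064e+15 / 9.041e+08) m/s ≈ 1511 m/s = 1.511 km/s.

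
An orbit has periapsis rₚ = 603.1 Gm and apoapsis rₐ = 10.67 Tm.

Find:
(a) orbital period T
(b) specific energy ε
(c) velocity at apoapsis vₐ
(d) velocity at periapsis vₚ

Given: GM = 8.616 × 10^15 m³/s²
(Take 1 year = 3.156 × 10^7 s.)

Convert to SI: rₚ = 603.1 Gm = 6.031e+11 m; rₐ = 10.67 Tm = 1.067e+13 m.
(a) With a = (rₚ + rₐ)/2 = 5.63655e+12 m, T = 2π √(a³/GM) = 2π √((5.63655e+12)³/8.616e+15) s ≈ 9.058e+11 s
(b) With a = (rₚ + rₐ)/2 = 5.63655e+12 m, ε = −GM/(2a) = −8.616e+15/(2 · 5.63655e+12) J/kg ≈ -764.3 J/kg
(c) With a = (rₚ + rₐ)/2 = 5.63655e+12 m, vₐ = √(GM (2/rₐ − 1/a)) = √(8.616e+15 · (2/1.067e+13 − 1/5.63655e+12)) m/s ≈ 9.295 m/s
(d) With a = (rₚ + rₐ)/2 = 5.63655e+12 m, vₚ = √(GM (2/rₚ − 1/a)) = √(8.616e+15 · (2/6.031e+11 − 1/5.63655e+12)) m/s ≈ 164.4 m/s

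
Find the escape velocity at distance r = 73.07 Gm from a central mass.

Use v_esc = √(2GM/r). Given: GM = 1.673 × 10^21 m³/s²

Convert to SI: r = 73.07 Gm = 7.307e+10 m.
Escape velocity comes from setting total energy to zero: ½v² − GM/r = 0 ⇒ v_esc = √(2GM / r).
v_esc = √(2 · 1.673e+21 / 7.307e+10) m/s ≈ 2.14e+05 m/s = 214 km/s.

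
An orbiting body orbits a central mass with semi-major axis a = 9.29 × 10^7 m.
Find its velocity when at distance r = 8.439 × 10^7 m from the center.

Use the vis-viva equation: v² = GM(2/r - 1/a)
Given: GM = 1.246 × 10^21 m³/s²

Vis-viva: v = √(GM · (2/r − 1/a)).
2/r − 1/a = 2/8.439e+07 − 1/9.29e+07 = 1.29352e-08 m⁻¹.
v = √(1.246e+21 · 1.29352e-08) m/s ≈ 4.015e+06 m/s = 4015 km/s.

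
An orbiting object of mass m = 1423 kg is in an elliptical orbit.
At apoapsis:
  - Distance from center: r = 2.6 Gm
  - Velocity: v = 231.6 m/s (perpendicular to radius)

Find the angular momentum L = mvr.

Convert to SI: r = 2.6 Gm = 2.6e+09 m.
Since v is perpendicular to r, L = m · v · r.
L = 1423 · 231.6 · 2.6e+09 kg·m²/s ≈ 8.569e+14 kg·m²/s.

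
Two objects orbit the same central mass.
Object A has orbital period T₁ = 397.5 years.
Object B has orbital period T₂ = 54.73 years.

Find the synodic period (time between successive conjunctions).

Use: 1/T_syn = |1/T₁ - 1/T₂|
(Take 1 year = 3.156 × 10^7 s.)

Convert to SI: T₁ = 397.5 years = 1.25451e+10 s; T₂ = 54.73 years = 1.72728e+09 s.
T_syn = |T₁ · T₂ / (T₁ − T₂)|.
T_syn = |1.25451e+10 · 1.72728e+09 / (1.25451e+10 − 1.72728e+09)| s ≈ 2.003e+09 s = 63.47 years.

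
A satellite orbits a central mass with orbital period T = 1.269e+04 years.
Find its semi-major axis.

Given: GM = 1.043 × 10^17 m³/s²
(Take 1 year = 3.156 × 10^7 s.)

Convert to SI: T = 1.269e+04 years = 4.00496e+11 s.
Invert Kepler's third law: a = (GM · T² / (4π²))^(1/3).
Substituting T = 4.00496e+11 s and GM = 1.043e+17 m³/s²:
a = (1.043e+17 · (4.00496e+11)² / (4π²))^(1/3) m
a ≈ 7.511e+12 m = 7.511 Tm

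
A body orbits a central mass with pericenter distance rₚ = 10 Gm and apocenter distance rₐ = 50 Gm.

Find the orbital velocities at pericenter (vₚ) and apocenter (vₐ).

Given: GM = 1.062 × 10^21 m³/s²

Convert to SI: rₚ = 10 Gm = 1e+10 m; rₐ = 50 Gm = 5e+10 m.
Use the vis-viva equation v² = GM(2/r − 1/a) with a = (rₚ + rₐ)/2 = (1e+10 + 5e+10)/2 = 3e+10 m.
vₚ = √(GM · (2/rₚ − 1/a)) = √(1.062e+21 · (2/1e+10 − 1/3e+10)) m/s ≈ 4.207e+05 m/s = 420.7 km/s.
vₐ = √(GM · (2/rₐ − 1/a)) = √(1.062e+21 · (2/5e+10 − 1/3e+10)) m/s ≈ 8.414e+04 m/s = 84.14 km/s.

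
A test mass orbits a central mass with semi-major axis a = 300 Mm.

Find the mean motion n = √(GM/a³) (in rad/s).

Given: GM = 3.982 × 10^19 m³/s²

Convert to SI: a = 300 Mm = 3e+08 m.
n = √(GM / a³).
n = √(3.982e+19 / (3e+08)³) rad/s ≈ 0.001214 rad/s.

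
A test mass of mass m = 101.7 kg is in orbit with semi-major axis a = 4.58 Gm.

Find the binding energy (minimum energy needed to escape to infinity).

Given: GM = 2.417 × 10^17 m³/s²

Convert to SI: a = 4.58 Gm = 4.58e+09 m.
Total orbital energy is E = −GMm/(2a); binding energy is E_bind = −E = GMm/(2a).
E_bind = 2.417e+17 · 101.7 / (2 · 4.58e+09) J ≈ 2.684e+09 J = 2.684 GJ.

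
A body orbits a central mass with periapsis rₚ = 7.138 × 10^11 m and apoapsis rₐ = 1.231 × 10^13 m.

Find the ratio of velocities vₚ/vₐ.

Conservation of angular momentum gives rₚvₚ = rₐvₐ, so vₚ/vₐ = rₐ/rₚ.
vₚ/vₐ = 1.231e+13 / 7.138e+11 ≈ 17.25.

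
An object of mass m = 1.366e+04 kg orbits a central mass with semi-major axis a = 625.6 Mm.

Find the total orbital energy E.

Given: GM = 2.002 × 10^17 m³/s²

Convert to SI: a = 625.6 Mm = 6.256e+08 m.
E = −GMm / (2a).
E = −2.002e+17 · 1.366e+04 / (2 · 6.256e+08) J ≈ -2.186e+12 J = -2.186 TJ.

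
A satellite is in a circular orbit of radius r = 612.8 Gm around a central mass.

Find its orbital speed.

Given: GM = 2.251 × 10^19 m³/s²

Convert to SI: r = 612.8 Gm = 6.128e+11 m.
For a circular orbit, gravity supplies the centripetal force, so v = √(GM / r).
v = √(2.251e+19 / 6.128e+11) m/s ≈ 6061 m/s = 6.061 km/s.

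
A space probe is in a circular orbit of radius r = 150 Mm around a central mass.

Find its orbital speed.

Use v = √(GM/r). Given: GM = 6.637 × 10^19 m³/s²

Convert to SI: r = 150 Mm = 1.5e+08 m.
For a circular orbit, gravity supplies the centripetal force, so v = √(GM / r).
v = √(6.637e+19 / 1.5e+08) m/s ≈ 6.652e+05 m/s = 665.2 km/s.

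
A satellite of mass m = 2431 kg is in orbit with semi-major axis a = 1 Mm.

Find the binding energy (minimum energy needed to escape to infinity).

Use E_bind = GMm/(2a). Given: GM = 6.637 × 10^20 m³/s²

Convert to SI: a = 1 Mm = 1e+06 m.
Total orbital energy is E = −GMm/(2a); binding energy is E_bind = −E = GMm/(2a).
E_bind = 6.637e+20 · 2431 / (2 · 1e+06) J ≈ 8.067e+17 J = 806.7 PJ.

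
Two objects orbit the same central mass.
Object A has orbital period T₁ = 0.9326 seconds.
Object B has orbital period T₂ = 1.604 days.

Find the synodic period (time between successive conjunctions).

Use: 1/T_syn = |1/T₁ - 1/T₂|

Convert to SI: T₂ = 1.604 days = 138586 s.
T_syn = |T₁ · T₂ / (T₁ − T₂)|.
T_syn = |0.9326 · 138586 / (0.9326 − 138586)| s ≈ 0.9326 s = 0.9326 seconds.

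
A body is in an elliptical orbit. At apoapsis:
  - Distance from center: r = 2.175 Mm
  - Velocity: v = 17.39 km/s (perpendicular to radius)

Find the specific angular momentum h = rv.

Convert to SI: r = 2.175 Mm = 2.175e+06 m; v = 17.39 km/s = 17390 m/s.
With v perpendicular to r, h = r · v.
h = 2.175e+06 · 17390 m²/s ≈ 3.782e+10 m²/s.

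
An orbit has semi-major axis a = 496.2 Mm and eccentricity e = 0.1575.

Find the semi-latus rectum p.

Convert to SI: a = 496.2 Mm = 4.962e+08 m.
p = a (1 − e²).
p = 4.962e+08 · (1 − (0.1575)²) = 4.962e+08 · 0.975194 ≈ 4.839e+08 m = 483.9 Mm.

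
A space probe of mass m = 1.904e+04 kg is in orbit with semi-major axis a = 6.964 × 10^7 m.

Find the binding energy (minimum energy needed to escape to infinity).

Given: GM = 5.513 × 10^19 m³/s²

Total orbital energy is E = −GMm/(2a); binding energy is E_bind = −E = GMm/(2a).
E_bind = 5.513e+19 · 1.904e+04 / (2 · 6.964e+07) J ≈ 7.536e+15 J = 7.536 PJ.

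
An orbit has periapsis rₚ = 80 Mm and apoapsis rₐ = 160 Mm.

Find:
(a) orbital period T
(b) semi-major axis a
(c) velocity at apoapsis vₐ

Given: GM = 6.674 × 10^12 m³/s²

Convert to SI: rₚ = 80 Mm = 8e+07 m; rₐ = 160 Mm = 1.6e+08 m.
(a) With a = (rₚ + rₐ)/2 = 1.2e+08 m, T = 2π √(a³/GM) = 2π √((1.2e+08)³/6.674e+12) s ≈ 3.197e+06 s
(b) a = (rₚ + rₐ)/2 = (8e+07 + 1.6e+08)/2 ≈ 1.2e+08 m
(c) With a = (rₚ + rₐ)/2 = 1.2e+08 m, vₐ = √(GM (2/rₐ − 1/a)) = √(6.674e+12 · (2/1.6e+08 − 1/1.2e+08)) m/s ≈ 166.8 m/s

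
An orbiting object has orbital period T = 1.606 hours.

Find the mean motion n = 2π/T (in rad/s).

Convert to SI: T = 1.606 hours = 5781.6 s.
n = 2π / T.
n = 2π / 5781.6 s ≈ 0.001087 rad/s.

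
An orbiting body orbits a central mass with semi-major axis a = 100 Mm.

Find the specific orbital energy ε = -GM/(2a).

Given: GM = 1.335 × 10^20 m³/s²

Convert to SI: a = 100 Mm = 1e+08 m.
ε = −GM / (2a).
ε = −1.335e+20 / (2 · 1e+08) J/kg ≈ -6.675e+11 J/kg = -667.5 GJ/kg.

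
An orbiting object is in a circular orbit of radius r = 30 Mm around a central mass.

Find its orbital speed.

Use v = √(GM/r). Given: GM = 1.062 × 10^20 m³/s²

Convert to SI: r = 30 Mm = 3e+07 m.
For a circular orbit, gravity supplies the centripetal force, so v = √(GM / r).
v = √(1.062e+20 / 3e+07) m/s ≈ 1.881e+06 m/s = 1881 km/s.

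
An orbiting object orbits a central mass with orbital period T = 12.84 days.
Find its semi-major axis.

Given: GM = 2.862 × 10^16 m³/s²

Convert to SI: T = 12.84 days = 1.10938e+06 s.
Invert Kepler's third law: a = (GM · T² / (4π²))^(1/3).
Substituting T = 1.10938e+06 s and GM = 2.862e+16 m³/s²:
a = (2.862e+16 · (1.10938e+06)² / (4π²))^(1/3) m
a ≈ 9.627e+08 m = 962.7 Mm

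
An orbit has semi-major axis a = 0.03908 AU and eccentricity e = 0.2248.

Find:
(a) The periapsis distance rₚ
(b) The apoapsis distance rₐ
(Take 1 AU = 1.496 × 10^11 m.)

Convert to SI: a = 0.03908 AU = 5.84637e+09 m.
(a) rₚ = a(1 − e) = 5.84637e+09 · (1 − 0.2248) = 5.84637e+09 · 0.7752 ≈ 4.532e+09 m = 0.03029 AU.
(b) rₐ = a(1 + e) = 5.84637e+09 · (1 + 0.2248) = 5.84637e+09 · 1.2248 ≈ 7.161e+09 m = 0.04787 AU.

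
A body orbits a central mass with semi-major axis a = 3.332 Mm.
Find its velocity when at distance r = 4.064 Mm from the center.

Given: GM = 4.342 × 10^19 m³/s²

Convert to SI: a = 3.332 Mm = 3.332e+06 m; r = 4.064 Mm = 4.064e+06 m.
Vis-viva: v = √(GM · (2/r − 1/a)).
2/r − 1/a = 2/4.064e+06 − 1/3.332e+06 = 1.92006e-07 m⁻¹.
v = √(4.342e+19 · 1.92006e-07) m/s ≈ 2.887e+06 m/s = 2887 km/s.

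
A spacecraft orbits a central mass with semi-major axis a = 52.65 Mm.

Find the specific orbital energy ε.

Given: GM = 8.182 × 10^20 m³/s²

Convert to SI: a = 52.65 Mm = 5.265e+07 m.
ε = −GM / (2a).
ε = −8.182e+20 / (2 · 5.265e+07) J/kg ≈ -7.77e+12 J/kg = -7770 GJ/kg.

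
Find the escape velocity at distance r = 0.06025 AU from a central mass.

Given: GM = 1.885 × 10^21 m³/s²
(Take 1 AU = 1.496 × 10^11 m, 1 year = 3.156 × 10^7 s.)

Convert to SI: r = 0.06025 AU = 9.0134e+09 m.
Escape velocity comes from setting total energy to zero: ½v² − GM/r = 0 ⇒ v_esc = √(2GM / r).
v_esc = √(2 · 1.885e+21 / 9.0134e+09) m/s ≈ 6.467e+05 m/s = 136.4 AU/year.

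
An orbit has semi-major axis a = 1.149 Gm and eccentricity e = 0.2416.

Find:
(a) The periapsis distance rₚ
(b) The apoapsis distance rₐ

Convert to SI: a = 1.149 Gm = 1.149e+09 m.
(a) rₚ = a(1 − e) = 1.149e+09 · (1 − 0.2416) = 1.149e+09 · 0.7584 ≈ 8.714e+08 m = 871.4 Mm.
(b) rₐ = a(1 + e) = 1.149e+09 · (1 + 0.2416) = 1.149e+09 · 1.2416 ≈ 1.427e+09 m = 1.427 Gm.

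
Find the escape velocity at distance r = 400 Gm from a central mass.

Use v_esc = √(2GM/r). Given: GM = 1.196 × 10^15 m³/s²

Convert to SI: r = 400 Gm = 4e+11 m.
Escape velocity comes from setting total energy to zero: ½v² − GM/r = 0 ⇒ v_esc = √(2GM / r).
v_esc = √(2 · 1.196e+15 / 4e+11) m/s ≈ 77.33 m/s = 77.33 m/s.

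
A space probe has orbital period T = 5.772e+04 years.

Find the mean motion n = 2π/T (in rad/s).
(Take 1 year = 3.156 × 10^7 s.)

Convert to SI: T = 5.772e+04 years = 1.82164e+12 s.
n = 2π / T.
n = 2π / 1.82164e+12 s ≈ 3.449e-12 rad/s.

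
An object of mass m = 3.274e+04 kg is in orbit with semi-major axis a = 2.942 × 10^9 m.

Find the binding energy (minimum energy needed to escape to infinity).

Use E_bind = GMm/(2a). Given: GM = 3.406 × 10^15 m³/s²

Total orbital energy is E = −GMm/(2a); binding energy is E_bind = −E = GMm/(2a).
E_bind = 3.406e+15 · 3.274e+04 / (2 · 2.942e+09) J ≈ 1.895e+10 J = 18.95 GJ.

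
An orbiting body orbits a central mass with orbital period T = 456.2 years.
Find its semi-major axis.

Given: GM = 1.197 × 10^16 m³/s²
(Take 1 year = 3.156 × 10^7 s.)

Convert to SI: T = 456.2 years = 1.43977e+10 s.
Invert Kepler's third law: a = (GM · T² / (4π²))^(1/3).
Substituting T = 1.43977e+10 s and GM = 1.197e+16 m³/s²:
a = (1.197e+16 · (1.43977e+10)² / (4π²))^(1/3) m
a ≈ 3.976e+11 m = 3.976 × 10^11 m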